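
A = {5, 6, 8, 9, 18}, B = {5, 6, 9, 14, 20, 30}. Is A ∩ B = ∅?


Disjoint means A ∩ B = ∅.
A ∩ B = {5, 6, 9}
A ∩ B ≠ ∅, so A and B are NOT disjoint.

No, A and B are not disjoint (A ∩ B = {5, 6, 9})


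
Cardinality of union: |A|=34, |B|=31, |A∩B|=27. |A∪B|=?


|A ∪ B| = |A| + |B| - |A ∩ B|
= 34 + 31 - 27
= 38

|A ∪ B| = 38


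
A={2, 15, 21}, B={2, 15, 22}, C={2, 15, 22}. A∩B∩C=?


A ∩ B = {2, 15}
(A ∩ B) ∩ C = {2, 15}

A ∩ B ∩ C = {2, 15}


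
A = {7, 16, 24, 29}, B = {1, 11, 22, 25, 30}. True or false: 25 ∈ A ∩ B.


A = {7, 16, 24, 29}, B = {1, 11, 22, 25, 30}
A ∩ B = elements in both A and B
A ∩ B = ∅
Checking if 25 ∈ A ∩ B
25 is not in A ∩ B → False

25 ∉ A ∩ B


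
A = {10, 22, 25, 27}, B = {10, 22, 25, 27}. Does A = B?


Two sets are equal iff they have exactly the same elements.
A = {10, 22, 25, 27}
B = {10, 22, 25, 27}
Same elements → A = B

Yes, A = B


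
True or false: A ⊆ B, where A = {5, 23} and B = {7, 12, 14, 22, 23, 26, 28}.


A ⊆ B means every element of A is in B.
Elements in A not in B: {5}
So A ⊄ B.

No, A ⊄ B


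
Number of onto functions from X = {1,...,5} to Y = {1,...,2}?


n = |X| = 5, k = |Y| = 2. Surjections via inclusion-exclusion:
S(n,k) = Σ(-1)^i × C(k,i) × (k-i)^n, i=0 to k
i=0: (-1)^0×C(2,0)×2^5 = 32
i=1: (-1)^1×C(2,1)×1^5 = -2
i=2: (-1)^2×C(2,2)×0^5 = 0
Total = 30

Number of surjections = 30


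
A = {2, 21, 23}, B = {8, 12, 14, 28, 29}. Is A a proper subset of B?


A ⊂ B requires: A ⊆ B AND A ≠ B.
A ⊆ B? No
A ⊄ B, so A is not a proper subset.

No, A is not a proper subset of B


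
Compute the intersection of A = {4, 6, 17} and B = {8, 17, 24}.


A ∩ B = elements in both A and B
A = {4, 6, 17}
B = {8, 17, 24}
A ∩ B = {17}

A ∩ B = {17}


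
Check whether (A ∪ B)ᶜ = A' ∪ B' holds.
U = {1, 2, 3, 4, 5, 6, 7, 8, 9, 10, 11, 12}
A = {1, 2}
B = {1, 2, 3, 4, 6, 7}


LHS: A ∪ B = {1, 2, 3, 4, 6, 7}
(A ∪ B)' = U \ (A ∪ B) = {5, 8, 9, 10, 11, 12}
A' = {3, 4, 5, 6, 7, 8, 9, 10, 11, 12}, B' = {5, 8, 9, 10, 11, 12}
Claimed RHS: A' ∪ B' = {3, 4, 5, 6, 7, 8, 9, 10, 11, 12}
Identity is INVALID: LHS = {5, 8, 9, 10, 11, 12} but the RHS claimed here equals {3, 4, 5, 6, 7, 8, 9, 10, 11, 12}. The correct form is (A ∪ B)' = A' ∩ B'.

Identity is invalid: (A ∪ B)' = {5, 8, 9, 10, 11, 12} but A' ∪ B' = {3, 4, 5, 6, 7, 8, 9, 10, 11, 12}. The correct De Morgan law is (A ∪ B)' = A' ∩ B'.


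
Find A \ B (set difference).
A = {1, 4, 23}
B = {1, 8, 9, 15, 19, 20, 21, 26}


A \ B = elements in A but not in B
A = {1, 4, 23}
B = {1, 8, 9, 15, 19, 20, 21, 26}
Remove from A any elements in B
A \ B = {4, 23}

A \ B = {4, 23}


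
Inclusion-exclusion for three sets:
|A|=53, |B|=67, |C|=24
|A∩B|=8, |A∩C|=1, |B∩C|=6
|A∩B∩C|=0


|A∪B∪C| = |A|+|B|+|C| - |A∩B|-|A∩C|-|B∩C| + |A∩B∩C|
= 53+67+24 - 8-1-6 + 0
= 144 - 15 + 0
= 129

|A ∪ B ∪ C| = 129


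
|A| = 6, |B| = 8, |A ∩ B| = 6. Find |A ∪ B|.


|A ∪ B| = |A| + |B| - |A ∩ B|
= 6 + 8 - 6
= 8

|A ∪ B| = 8


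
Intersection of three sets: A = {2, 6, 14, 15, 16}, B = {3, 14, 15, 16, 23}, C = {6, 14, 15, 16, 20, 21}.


A ∩ B = {14, 15, 16}
(A ∩ B) ∩ C = {14, 15, 16}

A ∩ B ∩ C = {14, 15, 16}


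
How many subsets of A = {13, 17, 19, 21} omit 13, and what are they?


A subset of A that omits 13 is a subset of A \ {13}, so there are 2^(n-1) = 2^3 = 8 of them.
Subsets excluding 13: ∅, {17}, {19}, {21}, {17, 19}, {17, 21}, {19, 21}, {17, 19, 21}

Subsets excluding 13 (8 total): ∅, {17}, {19}, {21}, {17, 19}, {17, 21}, {19, 21}, {17, 19, 21}


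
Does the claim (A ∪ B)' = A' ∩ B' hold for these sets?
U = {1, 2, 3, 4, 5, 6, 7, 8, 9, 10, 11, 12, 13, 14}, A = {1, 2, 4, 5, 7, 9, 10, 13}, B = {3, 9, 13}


LHS: A ∪ B = {1, 2, 3, 4, 5, 7, 9, 10, 13}
(A ∪ B)' = U \ (A ∪ B) = {6, 8, 11, 12, 14}
A' = {3, 6, 8, 11, 12, 14}, B' = {1, 2, 4, 5, 6, 7, 8, 10, 11, 12, 14}
Claimed RHS: A' ∩ B' = {6, 8, 11, 12, 14}
Identity is VALID: LHS = RHS = {6, 8, 11, 12, 14} ✓

Identity is valid. (A ∪ B)' = A' ∩ B' = {6, 8, 11, 12, 14}


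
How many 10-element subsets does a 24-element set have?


C(n,k) = n! / (k!(n-k)!)
C(24,10) = 24! / (10!14!)
= 1961256

C(24,10) = 1961256


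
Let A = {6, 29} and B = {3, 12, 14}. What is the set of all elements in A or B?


A ∪ B = all elements in A or B (or both)
A = {6, 29}
B = {3, 12, 14}
A ∪ B = {3, 6, 12, 14, 29}

A ∪ B = {3, 6, 12, 14, 29}


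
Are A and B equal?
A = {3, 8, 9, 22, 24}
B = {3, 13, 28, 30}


Two sets are equal iff they have exactly the same elements.
A = {3, 8, 9, 22, 24}
B = {3, 13, 28, 30}
Differences: {8, 9, 13, 22, 24, 28, 30}
A ≠ B

No, A ≠ B


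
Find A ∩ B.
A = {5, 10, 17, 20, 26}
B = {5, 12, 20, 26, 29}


A ∩ B = elements in both A and B
A = {5, 10, 17, 20, 26}
B = {5, 12, 20, 26, 29}
A ∩ B = {5, 20, 26}

A ∩ B = {5, 20, 26}


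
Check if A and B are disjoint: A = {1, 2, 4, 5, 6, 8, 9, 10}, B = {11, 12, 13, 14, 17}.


Disjoint means A ∩ B = ∅.
A ∩ B = ∅
A ∩ B = ∅, so A and B are disjoint.

Yes, A and B are disjoint


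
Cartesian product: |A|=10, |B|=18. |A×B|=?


|A × B| = |A| × |B|
= 10 × 18
= 180

|A × B| = 180


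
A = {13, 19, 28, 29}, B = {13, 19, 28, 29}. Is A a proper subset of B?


A ⊂ B requires: A ⊆ B AND A ≠ B.
A ⊆ B? Yes
A = B? Yes
A = B, so A is not a PROPER subset.

No, A is not a proper subset of B


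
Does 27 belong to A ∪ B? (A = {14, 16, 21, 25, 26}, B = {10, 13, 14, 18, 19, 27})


A = {14, 16, 21, 25, 26}, B = {10, 13, 14, 18, 19, 27}
A ∪ B = all elements in A or B
A ∪ B = {10, 13, 14, 16, 18, 19, 21, 25, 26, 27}
Checking if 27 ∈ A ∪ B
27 is in A ∪ B → True

27 ∈ A ∪ B


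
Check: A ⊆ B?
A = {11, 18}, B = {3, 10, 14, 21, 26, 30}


A ⊆ B means every element of A is in B.
Elements in A not in B: {11, 18}
So A ⊄ B.

No, A ⊄ B


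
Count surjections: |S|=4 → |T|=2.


n = |S| = 4, k = |T| = 2. Surjections via inclusion-exclusion:
S(n,k) = Σ(-1)^i × C(k,i) × (k-i)^n, i=0 to k
i=0: (-1)^0×C(2,0)×2^4 = 16
i=1: (-1)^1×C(2,1)×1^4 = -2
i=2: (-1)^2×C(2,2)×0^4 = 0
Total = 14

Number of surjections = 14


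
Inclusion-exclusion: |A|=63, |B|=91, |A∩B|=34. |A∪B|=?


|A ∪ B| = |A| + |B| - |A ∩ B|
= 63 + 91 - 34
= 120

|A ∪ B| = 120


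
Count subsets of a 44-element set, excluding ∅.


Total subsets = 2^n = 2^44 = 17592186044416
Non-empty subsets exclude the empty set: 2^n - 1
= 17592186044416 - 1
= 17592186044415

Number of non-empty subsets = 17592186044415


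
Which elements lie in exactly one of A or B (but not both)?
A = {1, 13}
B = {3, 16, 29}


A △ B = (A \ B) ∪ (B \ A) = elements in exactly one of A or B
A \ B = {1, 13}
B \ A = {3, 16, 29}
A △ B = {1, 3, 13, 16, 29}

A △ B = {1, 3, 13, 16, 29}


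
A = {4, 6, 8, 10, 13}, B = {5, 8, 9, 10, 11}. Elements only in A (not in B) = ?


A = {4, 6, 8, 10, 13}
B = {5, 8, 9, 10, 11}
Region: only in A (not in B)
Elements: {4, 6, 13}

Elements only in A (not in B): {4, 6, 13}


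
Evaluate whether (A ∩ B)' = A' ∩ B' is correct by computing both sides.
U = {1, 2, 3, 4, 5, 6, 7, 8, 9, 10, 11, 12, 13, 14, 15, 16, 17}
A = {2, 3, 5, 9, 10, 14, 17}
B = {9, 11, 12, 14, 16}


LHS: A ∩ B = {9, 14}
(A ∩ B)' = U \ (A ∩ B) = {1, 2, 3, 4, 5, 6, 7, 8, 10, 11, 12, 13, 15, 16, 17}
A' = {1, 4, 6, 7, 8, 11, 12, 13, 15, 16}, B' = {1, 2, 3, 4, 5, 6, 7, 8, 10, 13, 15, 17}
Claimed RHS: A' ∩ B' = {1, 4, 6, 7, 8, 13, 15}
Identity is INVALID: LHS = {1, 2, 3, 4, 5, 6, 7, 8, 10, 11, 12, 13, 15, 16, 17} but the RHS claimed here equals {1, 4, 6, 7, 8, 13, 15}. The correct form is (A ∩ B)' = A' ∪ B'.

Identity is invalid: (A ∩ B)' = {1, 2, 3, 4, 5, 6, 7, 8, 10, 11, 12, 13, 15, 16, 17} but A' ∩ B' = {1, 4, 6, 7, 8, 13, 15}. The correct De Morgan law is (A ∩ B)' = A' ∪ B'.


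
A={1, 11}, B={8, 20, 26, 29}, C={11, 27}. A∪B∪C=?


A ∪ B = {1, 8, 11, 20, 26, 29}
(A ∪ B) ∪ C = {1, 8, 11, 20, 26, 27, 29}

A ∪ B ∪ C = {1, 8, 11, 20, 26, 27, 29}


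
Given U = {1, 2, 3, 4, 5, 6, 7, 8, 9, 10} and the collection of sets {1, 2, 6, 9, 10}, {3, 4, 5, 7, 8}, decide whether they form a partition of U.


A partition requires: (1) non-empty parts, (2) pairwise disjoint, (3) union = U
Parts: {1, 2, 6, 9, 10}, {3, 4, 5, 7, 8}
Union of parts: {1, 2, 3, 4, 5, 6, 7, 8, 9, 10}
U = {1, 2, 3, 4, 5, 6, 7, 8, 9, 10}
All non-empty? True
Pairwise disjoint? True
Covers U? True

Yes, valid partition


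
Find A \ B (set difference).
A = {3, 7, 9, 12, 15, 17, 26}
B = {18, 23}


A \ B = elements in A but not in B
A = {3, 7, 9, 12, 15, 17, 26}
B = {18, 23}
Remove from A any elements in B
A \ B = {3, 7, 9, 12, 15, 17, 26}

A \ B = {3, 7, 9, 12, 15, 17, 26}


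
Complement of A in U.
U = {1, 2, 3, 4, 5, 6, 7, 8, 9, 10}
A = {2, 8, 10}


Aᶜ = U \ A = elements in U but not in A
U = {1, 2, 3, 4, 5, 6, 7, 8, 9, 10}
A = {2, 8, 10}
Aᶜ = {1, 3, 4, 5, 6, 7, 9}

Aᶜ = {1, 3, 4, 5, 6, 7, 9}


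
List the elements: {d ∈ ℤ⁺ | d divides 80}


Checking each candidate:
Condition: positive divisors of 80
Result = {1, 2, 4, 5, 8, 10, 16, 20, 40, 80}

{1, 2, 4, 5, 8, 10, 16, 20, 40, 80}


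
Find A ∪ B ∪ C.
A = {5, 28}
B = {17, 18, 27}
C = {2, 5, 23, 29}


A ∪ B = {5, 17, 18, 27, 28}
(A ∪ B) ∪ C = {2, 5, 17, 18, 23, 27, 28, 29}

A ∪ B ∪ C = {2, 5, 17, 18, 23, 27, 28, 29}


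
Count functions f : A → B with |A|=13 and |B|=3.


Each of |A| = 13 inputs maps to any of |B| = 3 outputs.
# functions = |B|^|A| = 3^13
= 1594323

Number of functions = 1594323


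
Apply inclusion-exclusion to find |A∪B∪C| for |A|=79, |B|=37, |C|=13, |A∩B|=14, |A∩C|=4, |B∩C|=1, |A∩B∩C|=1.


|A∪B∪C| = |A|+|B|+|C| - |A∩B|-|A∩C|-|B∩C| + |A∩B∩C|
= 79+37+13 - 14-4-1 + 1
= 129 - 19 + 1
= 111

|A ∪ B ∪ C| = 111


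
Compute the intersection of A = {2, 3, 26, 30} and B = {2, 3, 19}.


A ∩ B = elements in both A and B
A = {2, 3, 26, 30}
B = {2, 3, 19}
A ∩ B = {2, 3}

A ∩ B = {2, 3}


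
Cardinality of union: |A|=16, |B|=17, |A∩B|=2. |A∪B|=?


|A ∪ B| = |A| + |B| - |A ∩ B|
= 16 + 17 - 2
= 31

|A ∪ B| = 31


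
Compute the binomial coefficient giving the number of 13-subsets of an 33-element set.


C(n,k) = n! / (k!(n-k)!)
C(33,13) = 33! / (13!20!)
= 573166440

C(33,13) = 573166440


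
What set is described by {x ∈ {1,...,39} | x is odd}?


Checking each candidate:
Condition: odd numbers in {1,...,39}
Result = {1, 3, 5, 7, 9, 11, 13, 15, 17, 19, 21, 23, 25, 27, 29, 31, 33, 35, 37, 39}

{1, 3, 5, 7, 9, 11, 13, 15, 17, 19, 21, 23, 25, 27, 29, 31, 33, 35, 37, 39}


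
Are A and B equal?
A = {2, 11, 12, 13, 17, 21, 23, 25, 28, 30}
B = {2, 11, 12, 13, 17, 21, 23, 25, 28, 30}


Two sets are equal iff they have exactly the same elements.
A = {2, 11, 12, 13, 17, 21, 23, 25, 28, 30}
B = {2, 11, 12, 13, 17, 21, 23, 25, 28, 30}
Same elements → A = B

Yes, A = B


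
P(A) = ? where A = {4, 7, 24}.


|A| = 3, so |P(A)| = 2^3 = 8
Enumerate subsets by cardinality (0 to 3):
∅, {4}, {7}, {24}, {4, 7}, {4, 24}, {7, 24}, {4, 7, 24}

P(A) has 8 subsets: ∅, {4}, {7}, {24}, {4, 7}, {4, 24}, {7, 24}, {4, 7, 24}


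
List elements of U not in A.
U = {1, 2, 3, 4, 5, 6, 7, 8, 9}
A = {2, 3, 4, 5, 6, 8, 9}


Aᶜ = U \ A = elements in U but not in A
U = {1, 2, 3, 4, 5, 6, 7, 8, 9}
A = {2, 3, 4, 5, 6, 8, 9}
Aᶜ = {1, 7}

Aᶜ = {1, 7}


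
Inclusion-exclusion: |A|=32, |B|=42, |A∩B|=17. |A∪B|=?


|A ∪ B| = |A| + |B| - |A ∩ B|
= 32 + 42 - 17
= 57

|A ∪ B| = 57


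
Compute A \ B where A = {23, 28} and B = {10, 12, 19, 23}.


A \ B = elements in A but not in B
A = {23, 28}
B = {10, 12, 19, 23}
Remove from A any elements in B
A \ B = {28}

A \ B = {28}


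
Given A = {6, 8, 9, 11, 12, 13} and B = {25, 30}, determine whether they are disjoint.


Disjoint means A ∩ B = ∅.
A ∩ B = ∅
A ∩ B = ∅, so A and B are disjoint.

Yes, A and B are disjoint


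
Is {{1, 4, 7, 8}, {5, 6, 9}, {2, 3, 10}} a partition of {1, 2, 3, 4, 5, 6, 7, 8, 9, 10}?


A partition requires: (1) non-empty parts, (2) pairwise disjoint, (3) union = U
Parts: {1, 4, 7, 8}, {5, 6, 9}, {2, 3, 10}
Union of parts: {1, 2, 3, 4, 5, 6, 7, 8, 9, 10}
U = {1, 2, 3, 4, 5, 6, 7, 8, 9, 10}
All non-empty? True
Pairwise disjoint? True
Covers U? True

Yes, valid partition


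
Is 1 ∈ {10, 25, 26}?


A = {10, 25, 26}
Checking if 1 is in A
1 is not in A → False

1 ∉ A


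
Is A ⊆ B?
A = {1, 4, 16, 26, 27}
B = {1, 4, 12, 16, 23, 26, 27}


A ⊆ B means every element of A is in B.
All elements of A are in B.
So A ⊆ B.

Yes, A ⊆ B


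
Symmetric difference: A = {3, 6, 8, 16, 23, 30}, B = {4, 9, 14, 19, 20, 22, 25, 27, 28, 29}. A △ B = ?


A △ B = (A \ B) ∪ (B \ A) = elements in exactly one of A or B
A \ B = {3, 6, 8, 16, 23, 30}
B \ A = {4, 9, 14, 19, 20, 22, 25, 27, 28, 29}
A △ B = {3, 4, 6, 8, 9, 14, 16, 19, 20, 22, 23, 25, 27, 28, 29, 30}

A △ B = {3, 4, 6, 8, 9, 14, 16, 19, 20, 22, 23, 25, 27, 28, 29, 30}


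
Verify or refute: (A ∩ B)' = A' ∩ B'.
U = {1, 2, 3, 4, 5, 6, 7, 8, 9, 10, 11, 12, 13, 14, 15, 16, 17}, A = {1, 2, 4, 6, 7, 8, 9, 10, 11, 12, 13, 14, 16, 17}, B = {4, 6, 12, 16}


LHS: A ∩ B = {4, 6, 12, 16}
(A ∩ B)' = U \ (A ∩ B) = {1, 2, 3, 5, 7, 8, 9, 10, 11, 13, 14, 15, 17}
A' = {3, 5, 15}, B' = {1, 2, 3, 5, 7, 8, 9, 10, 11, 13, 14, 15, 17}
Claimed RHS: A' ∩ B' = {3, 5, 15}
Identity is INVALID: LHS = {1, 2, 3, 5, 7, 8, 9, 10, 11, 13, 14, 15, 17} but the RHS claimed here equals {3, 5, 15}. The correct form is (A ∩ B)' = A' ∪ B'.

Identity is invalid: (A ∩ B)' = {1, 2, 3, 5, 7, 8, 9, 10, 11, 13, 14, 15, 17} but A' ∩ B' = {3, 5, 15}. The correct De Morgan law is (A ∩ B)' = A' ∪ B'.


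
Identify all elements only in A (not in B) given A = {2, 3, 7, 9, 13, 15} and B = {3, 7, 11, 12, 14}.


A = {2, 3, 7, 9, 13, 15}
B = {3, 7, 11, 12, 14}
Region: only in A (not in B)
Elements: {2, 9, 13, 15}

Elements only in A (not in B): {2, 9, 13, 15}


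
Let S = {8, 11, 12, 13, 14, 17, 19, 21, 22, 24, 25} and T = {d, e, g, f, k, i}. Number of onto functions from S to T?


n = |S| = 11, k = |T| = 6. Surjections via inclusion-exclusion:
S(n,k) = Σ(-1)^i × C(k,i) × (k-i)^n, i=0 to k
i=0: (-1)^0×C(6,0)×6^11 = 362797056
i=1: (-1)^1×C(6,1)×5^11 = -292968750
i=2: (-1)^2×C(6,2)×4^11 = 62914560
i=3: (-1)^3×C(6,3)×3^11 = -3542940
i=4: (-1)^4×C(6,4)×2^11 = 30720
i=5: (-1)^5×C(6,5)×1^11 = -6
i=6: (-1)^6×C(6,6)×0^11 = 0
Total = 129230640

Number of surjections = 129230640


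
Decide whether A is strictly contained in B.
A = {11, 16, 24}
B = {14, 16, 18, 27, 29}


A ⊂ B requires: A ⊆ B AND A ≠ B.
A ⊆ B? No
A ⊄ B, so A is not a proper subset.

No, A is not a proper subset of B


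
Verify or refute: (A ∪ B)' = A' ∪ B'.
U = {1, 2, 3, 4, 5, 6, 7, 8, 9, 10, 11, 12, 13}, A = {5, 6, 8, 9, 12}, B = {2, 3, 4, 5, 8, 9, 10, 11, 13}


LHS: A ∪ B = {2, 3, 4, 5, 6, 8, 9, 10, 11, 12, 13}
(A ∪ B)' = U \ (A ∪ B) = {1, 7}
A' = {1, 2, 3, 4, 7, 10, 11, 13}, B' = {1, 6, 7, 12}
Claimed RHS: A' ∪ B' = {1, 2, 3, 4, 6, 7, 10, 11, 12, 13}
Identity is INVALID: LHS = {1, 7} but the RHS claimed here equals {1, 2, 3, 4, 6, 7, 10, 11, 12, 13}. The correct form is (A ∪ B)' = A' ∩ B'.

Identity is invalid: (A ∪ B)' = {1, 7} but A' ∪ B' = {1, 2, 3, 4, 6, 7, 10, 11, 12, 13}. The correct De Morgan law is (A ∪ B)' = A' ∩ B'.


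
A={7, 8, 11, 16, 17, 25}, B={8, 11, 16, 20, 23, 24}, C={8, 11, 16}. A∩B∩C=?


A ∩ B = {8, 11, 16}
(A ∩ B) ∩ C = {8, 11, 16}

A ∩ B ∩ C = {8, 11, 16}


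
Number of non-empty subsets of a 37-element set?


Total subsets = 2^n = 2^37 = 137438953472
Non-empty subsets exclude the empty set: 2^n - 1
= 137438953472 - 1
= 137438953471

Number of non-empty subsets = 137438953471


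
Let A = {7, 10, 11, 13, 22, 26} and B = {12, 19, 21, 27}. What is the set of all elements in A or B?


A ∪ B = all elements in A or B (or both)
A = {7, 10, 11, 13, 22, 26}
B = {12, 19, 21, 27}
A ∪ B = {7, 10, 11, 12, 13, 19, 21, 22, 26, 27}

A ∪ B = {7, 10, 11, 12, 13, 19, 21, 22, 26, 27}


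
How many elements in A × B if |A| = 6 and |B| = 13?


|A × B| = |A| × |B|
= 6 × 13
= 78

|A × B| = 78


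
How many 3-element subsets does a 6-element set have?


C(n,k) = n! / (k!(n-k)!)
C(6,3) = 6! / (3!3!)
= 20

C(6,3) = 20


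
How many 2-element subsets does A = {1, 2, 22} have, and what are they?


|A| = 3, so A has C(3,2) = 3 subsets of size 2.
Enumerate by choosing 2 elements from A at a time:
{1, 2}, {1, 22}, {2, 22}

2-element subsets (3 total): {1, 2}, {1, 22}, {2, 22}


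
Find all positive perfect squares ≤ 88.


Checking each candidate:
Condition: positive perfect squares ≤ 88
Result = {1, 4, 9, 16, 25, 36, 49, 64, 81}

{1, 4, 9, 16, 25, 36, 49, 64, 81}


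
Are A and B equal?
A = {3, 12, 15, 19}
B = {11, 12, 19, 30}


Two sets are equal iff they have exactly the same elements.
A = {3, 12, 15, 19}
B = {11, 12, 19, 30}
Differences: {3, 11, 15, 30}
A ≠ B

No, A ≠ B


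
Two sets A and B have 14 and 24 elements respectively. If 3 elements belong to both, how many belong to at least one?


|A ∪ B| = |A| + |B| - |A ∩ B|
= 14 + 24 - 3
= 35

|A ∪ B| = 35


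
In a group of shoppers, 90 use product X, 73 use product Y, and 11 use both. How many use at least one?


|A ∪ B| = |A| + |B| - |A ∩ B|
= 90 + 73 - 11
= 152

|A ∪ B| = 152


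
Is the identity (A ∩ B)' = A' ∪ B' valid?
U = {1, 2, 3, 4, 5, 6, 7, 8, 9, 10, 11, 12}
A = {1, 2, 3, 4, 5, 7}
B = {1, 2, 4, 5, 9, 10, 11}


LHS: A ∩ B = {1, 2, 4, 5}
(A ∩ B)' = U \ (A ∩ B) = {3, 6, 7, 8, 9, 10, 11, 12}
A' = {6, 8, 9, 10, 11, 12}, B' = {3, 6, 7, 8, 12}
Claimed RHS: A' ∪ B' = {3, 6, 7, 8, 9, 10, 11, 12}
Identity is VALID: LHS = RHS = {3, 6, 7, 8, 9, 10, 11, 12} ✓

Identity is valid. (A ∩ B)' = A' ∪ B' = {3, 6, 7, 8, 9, 10, 11, 12}


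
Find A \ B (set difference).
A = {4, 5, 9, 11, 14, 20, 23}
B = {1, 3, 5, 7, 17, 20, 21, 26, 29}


A \ B = elements in A but not in B
A = {4, 5, 9, 11, 14, 20, 23}
B = {1, 3, 5, 7, 17, 20, 21, 26, 29}
Remove from A any elements in B
A \ B = {4, 9, 11, 14, 23}

A \ B = {4, 9, 11, 14, 23}


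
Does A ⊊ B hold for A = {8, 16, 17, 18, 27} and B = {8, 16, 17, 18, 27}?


A ⊂ B requires: A ⊆ B AND A ≠ B.
A ⊆ B? Yes
A = B? Yes
A = B, so A is not a PROPER subset.

No, A is not a proper subset of B


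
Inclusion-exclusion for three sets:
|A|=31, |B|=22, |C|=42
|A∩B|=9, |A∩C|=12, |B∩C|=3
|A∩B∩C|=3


|A∪B∪C| = |A|+|B|+|C| - |A∩B|-|A∩C|-|B∩C| + |A∩B∩C|
= 31+22+42 - 9-12-3 + 3
= 95 - 24 + 3
= 74

|A ∪ B ∪ C| = 74


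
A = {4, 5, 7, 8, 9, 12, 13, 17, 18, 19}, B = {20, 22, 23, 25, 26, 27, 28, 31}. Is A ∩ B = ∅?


Disjoint means A ∩ B = ∅.
A ∩ B = ∅
A ∩ B = ∅, so A and B are disjoint.

Yes, A and B are disjoint


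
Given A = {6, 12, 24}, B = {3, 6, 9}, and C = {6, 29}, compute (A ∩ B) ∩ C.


A ∩ B = {6}
(A ∩ B) ∩ C = {6}

A ∩ B ∩ C = {6}


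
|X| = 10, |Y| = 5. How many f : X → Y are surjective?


n = |X| = 10, k = |Y| = 5. Surjections via inclusion-exclusion:
S(n,k) = Σ(-1)^i × C(k,i) × (k-i)^n, i=0 to k
i=0: (-1)^0×C(5,0)×5^10 = 9765625
i=1: (-1)^1×C(5,1)×4^10 = -5242880
i=2: (-1)^2×C(5,2)×3^10 = 590490
i=3: (-1)^3×C(5,3)×2^10 = -10240
i=4: (-1)^4×C(5,4)×1^10 = 5
i=5: (-1)^5×C(5,5)×0^10 = 0
Total = 5103000

Number of surjections = 5103000


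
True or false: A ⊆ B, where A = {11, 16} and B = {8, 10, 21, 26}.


A ⊆ B means every element of A is in B.
Elements in A not in B: {11, 16}
So A ⊄ B.

No, A ⊄ B


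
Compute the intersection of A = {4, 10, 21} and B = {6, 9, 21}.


A ∩ B = elements in both A and B
A = {4, 10, 21}
B = {6, 9, 21}
A ∩ B = {21}

A ∩ B = {21}


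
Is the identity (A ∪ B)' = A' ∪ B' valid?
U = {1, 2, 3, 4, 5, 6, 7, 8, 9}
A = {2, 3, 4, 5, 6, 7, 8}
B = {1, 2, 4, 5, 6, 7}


LHS: A ∪ B = {1, 2, 3, 4, 5, 6, 7, 8}
(A ∪ B)' = U \ (A ∪ B) = {9}
A' = {1, 9}, B' = {3, 8, 9}
Claimed RHS: A' ∪ B' = {1, 3, 8, 9}
Identity is INVALID: LHS = {9} but the RHS claimed here equals {1, 3, 8, 9}. The correct form is (A ∪ B)' = A' ∩ B'.

Identity is invalid: (A ∪ B)' = {9} but A' ∪ B' = {1, 3, 8, 9}. The correct De Morgan law is (A ∪ B)' = A' ∩ B'.


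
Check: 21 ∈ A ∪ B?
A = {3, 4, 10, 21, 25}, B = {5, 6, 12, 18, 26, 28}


A = {3, 4, 10, 21, 25}, B = {5, 6, 12, 18, 26, 28}
A ∪ B = all elements in A or B
A ∪ B = {3, 4, 5, 6, 10, 12, 18, 21, 25, 26, 28}
Checking if 21 ∈ A ∪ B
21 is in A ∪ B → True

21 ∈ A ∪ B


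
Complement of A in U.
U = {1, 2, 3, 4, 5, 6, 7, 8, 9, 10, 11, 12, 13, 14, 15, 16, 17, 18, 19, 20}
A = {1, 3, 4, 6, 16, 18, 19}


Aᶜ = U \ A = elements in U but not in A
U = {1, 2, 3, 4, 5, 6, 7, 8, 9, 10, 11, 12, 13, 14, 15, 16, 17, 18, 19, 20}
A = {1, 3, 4, 6, 16, 18, 19}
Aᶜ = {2, 5, 7, 8, 9, 10, 11, 12, 13, 14, 15, 17, 20}

Aᶜ = {2, 5, 7, 8, 9, 10, 11, 12, 13, 14, 15, 17, 20}


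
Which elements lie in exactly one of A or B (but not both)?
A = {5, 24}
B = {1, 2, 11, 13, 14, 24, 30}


A △ B = (A \ B) ∪ (B \ A) = elements in exactly one of A or B
A \ B = {5}
B \ A = {1, 2, 11, 13, 14, 30}
A △ B = {1, 2, 5, 11, 13, 14, 30}

A △ B = {1, 2, 5, 11, 13, 14, 30}


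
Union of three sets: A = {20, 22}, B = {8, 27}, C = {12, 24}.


A ∪ B = {8, 20, 22, 27}
(A ∪ B) ∪ C = {8, 12, 20, 22, 24, 27}

A ∪ B ∪ C = {8, 12, 20, 22, 24, 27}


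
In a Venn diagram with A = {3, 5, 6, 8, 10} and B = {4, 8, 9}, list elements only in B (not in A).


A = {3, 5, 6, 8, 10}
B = {4, 8, 9}
Region: only in B (not in A)
Elements: {4, 9}

Elements only in B (not in A): {4, 9}


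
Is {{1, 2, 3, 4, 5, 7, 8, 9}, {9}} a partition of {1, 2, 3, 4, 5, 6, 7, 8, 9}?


A partition requires: (1) non-empty parts, (2) pairwise disjoint, (3) union = U
Parts: {1, 2, 3, 4, 5, 7, 8, 9}, {9}
Union of parts: {1, 2, 3, 4, 5, 7, 8, 9}
U = {1, 2, 3, 4, 5, 6, 7, 8, 9}
All non-empty? True
Pairwise disjoint? False
Covers U? False

No, not a valid partition


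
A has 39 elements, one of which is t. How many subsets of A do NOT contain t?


Subsets of A avoiding t are subsets of A \ {t}, which has 38 elements.
Count = 2^(n-1) = 2^38
= 274877906944

Number of subsets avoiding t = 274877906944


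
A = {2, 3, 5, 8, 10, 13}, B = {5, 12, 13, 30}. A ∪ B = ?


A ∪ B = all elements in A or B (or both)
A = {2, 3, 5, 8, 10, 13}
B = {5, 12, 13, 30}
A ∪ B = {2, 3, 5, 8, 10, 12, 13, 30}

A ∪ B = {2, 3, 5, 8, 10, 12, 13, 30}


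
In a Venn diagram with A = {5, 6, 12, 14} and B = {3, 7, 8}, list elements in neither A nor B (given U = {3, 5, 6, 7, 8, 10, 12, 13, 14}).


A = {5, 6, 12, 14}
B = {3, 7, 8}
Region: in neither A nor B (given U = {3, 5, 6, 7, 8, 10, 12, 13, 14})
Elements: {10, 13}

Elements in neither A nor B (given U = {3, 5, 6, 7, 8, 10, 12, 13, 14}): {10, 13}


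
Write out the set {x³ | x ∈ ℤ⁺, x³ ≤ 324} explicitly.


Checking each candidate:
Condition: positive perfect cubes ≤ 324
Result = {1, 8, 27, 64, 125, 216}

{1, 8, 27, 64, 125, 216}


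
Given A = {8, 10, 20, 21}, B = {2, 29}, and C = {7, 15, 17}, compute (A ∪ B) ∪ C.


A ∪ B = {2, 8, 10, 20, 21, 29}
(A ∪ B) ∪ C = {2, 7, 8, 10, 15, 17, 20, 21, 29}

A ∪ B ∪ C = {2, 7, 8, 10, 15, 17, 20, 21, 29}


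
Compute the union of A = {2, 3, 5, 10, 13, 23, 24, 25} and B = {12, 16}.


A ∪ B = all elements in A or B (or both)
A = {2, 3, 5, 10, 13, 23, 24, 25}
B = {12, 16}
A ∪ B = {2, 3, 5, 10, 12, 13, 16, 23, 24, 25}

A ∪ B = {2, 3, 5, 10, 12, 13, 16, 23, 24, 25}


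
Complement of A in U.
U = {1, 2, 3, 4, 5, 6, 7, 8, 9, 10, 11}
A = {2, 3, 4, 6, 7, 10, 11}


Aᶜ = U \ A = elements in U but not in A
U = {1, 2, 3, 4, 5, 6, 7, 8, 9, 10, 11}
A = {2, 3, 4, 6, 7, 10, 11}
Aᶜ = {1, 5, 8, 9}

Aᶜ = {1, 5, 8, 9}


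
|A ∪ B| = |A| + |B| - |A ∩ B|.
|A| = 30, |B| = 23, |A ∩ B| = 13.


|A ∪ B| = |A| + |B| - |A ∩ B|
= 30 + 23 - 13
= 40

|A ∪ B| = 40


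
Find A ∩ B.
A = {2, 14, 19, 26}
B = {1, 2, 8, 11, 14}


A ∩ B = elements in both A and B
A = {2, 14, 19, 26}
B = {1, 2, 8, 11, 14}
A ∩ B = {2, 14}

A ∩ B = {2, 14}


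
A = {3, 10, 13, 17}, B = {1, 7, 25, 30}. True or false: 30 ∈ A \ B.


A = {3, 10, 13, 17}, B = {1, 7, 25, 30}
A \ B = elements in A but not in B
A \ B = {3, 10, 13, 17}
Checking if 30 ∈ A \ B
30 is not in A \ B → False

30 ∉ A \ B


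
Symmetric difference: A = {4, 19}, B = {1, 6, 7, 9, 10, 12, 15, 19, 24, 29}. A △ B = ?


A △ B = (A \ B) ∪ (B \ A) = elements in exactly one of A or B
A \ B = {4}
B \ A = {1, 6, 7, 9, 10, 12, 15, 24, 29}
A △ B = {1, 4, 6, 7, 9, 10, 12, 15, 24, 29}

A △ B = {1, 4, 6, 7, 9, 10, 12, 15, 24, 29}


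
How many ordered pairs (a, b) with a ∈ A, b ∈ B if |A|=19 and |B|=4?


|A × B| = |A| × |B|
= 19 × 4
= 76

|A × B| = 76


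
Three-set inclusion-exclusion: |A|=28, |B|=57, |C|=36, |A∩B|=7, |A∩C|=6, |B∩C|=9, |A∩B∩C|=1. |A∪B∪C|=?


|A∪B∪C| = |A|+|B|+|C| - |A∩B|-|A∩C|-|B∩C| + |A∩B∩C|
= 28+57+36 - 7-6-9 + 1
= 121 - 22 + 1
= 100

|A ∪ B ∪ C| = 100


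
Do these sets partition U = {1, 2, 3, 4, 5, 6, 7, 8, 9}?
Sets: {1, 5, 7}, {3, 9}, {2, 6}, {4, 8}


A partition requires: (1) non-empty parts, (2) pairwise disjoint, (3) union = U
Parts: {1, 5, 7}, {3, 9}, {2, 6}, {4, 8}
Union of parts: {1, 2, 3, 4, 5, 6, 7, 8, 9}
U = {1, 2, 3, 4, 5, 6, 7, 8, 9}
All non-empty? True
Pairwise disjoint? True
Covers U? True

Yes, valid partition


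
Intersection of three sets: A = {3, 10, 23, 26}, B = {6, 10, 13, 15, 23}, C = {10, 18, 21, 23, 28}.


A ∩ B = {10, 23}
(A ∩ B) ∩ C = {10, 23}

A ∩ B ∩ C = {10, 23}


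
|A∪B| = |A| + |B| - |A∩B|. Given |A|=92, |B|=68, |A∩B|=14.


|A ∪ B| = |A| + |B| - |A ∩ B|
= 92 + 68 - 14
= 146

|A ∪ B| = 146


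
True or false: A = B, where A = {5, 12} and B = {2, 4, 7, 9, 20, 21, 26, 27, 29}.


Two sets are equal iff they have exactly the same elements.
A = {5, 12}
B = {2, 4, 7, 9, 20, 21, 26, 27, 29}
Differences: {2, 4, 5, 7, 9, 12, 20, 21, 26, 27, 29}
A ≠ B

No, A ≠ B


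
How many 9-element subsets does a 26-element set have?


C(n,k) = n! / (k!(n-k)!)
C(26,9) = 26! / (9!17!)
= 3124550

C(26,9) = 3124550


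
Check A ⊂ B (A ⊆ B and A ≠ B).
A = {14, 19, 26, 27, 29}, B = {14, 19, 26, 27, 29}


A ⊂ B requires: A ⊆ B AND A ≠ B.
A ⊆ B? Yes
A = B? Yes
A = B, so A is not a PROPER subset.

No, A is not a proper subset of B


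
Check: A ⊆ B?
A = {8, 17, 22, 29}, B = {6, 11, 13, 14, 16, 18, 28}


A ⊆ B means every element of A is in B.
Elements in A not in B: {8, 17, 22, 29}
So A ⊄ B.

No, A ⊄ B


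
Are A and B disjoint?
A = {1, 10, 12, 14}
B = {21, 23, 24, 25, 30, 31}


Disjoint means A ∩ B = ∅.
A ∩ B = ∅
A ∩ B = ∅, so A and B are disjoint.

Yes, A and B are disjoint


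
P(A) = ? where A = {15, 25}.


|A| = 2, so |P(A)| = 2^2 = 4
Enumerate subsets by cardinality (0 to 2):
∅, {15}, {25}, {15, 25}

P(A) has 4 subsets: ∅, {15}, {25}, {15, 25}


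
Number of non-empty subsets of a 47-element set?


Total subsets = 2^n = 2^47 = 140737488355328
Non-empty subsets exclude the empty set: 2^n - 1
= 140737488355328 - 1
= 140737488355327

Number of non-empty subsets = 140737488355327


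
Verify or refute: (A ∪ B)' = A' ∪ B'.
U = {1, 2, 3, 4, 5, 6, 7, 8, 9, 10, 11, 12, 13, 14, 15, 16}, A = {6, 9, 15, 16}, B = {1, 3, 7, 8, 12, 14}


LHS: A ∪ B = {1, 3, 6, 7, 8, 9, 12, 14, 15, 16}
(A ∪ B)' = U \ (A ∪ B) = {2, 4, 5, 10, 11, 13}
A' = {1, 2, 3, 4, 5, 7, 8, 10, 11, 12, 13, 14}, B' = {2, 4, 5, 6, 9, 10, 11, 13, 15, 16}
Claimed RHS: A' ∪ B' = {1, 2, 3, 4, 5, 6, 7, 8, 9, 10, 11, 12, 13, 14, 15, 16}
Identity is INVALID: LHS = {2, 4, 5, 10, 11, 13} but the RHS claimed here equals {1, 2, 3, 4, 5, 6, 7, 8, 9, 10, 11, 12, 13, 14, 15, 16}. The correct form is (A ∪ B)' = A' ∩ B'.

Identity is invalid: (A ∪ B)' = {2, 4, 5, 10, 11, 13} but A' ∪ B' = {1, 2, 3, 4, 5, 6, 7, 8, 9, 10, 11, 12, 13, 14, 15, 16}. The correct De Morgan law is (A ∪ B)' = A' ∩ B'.


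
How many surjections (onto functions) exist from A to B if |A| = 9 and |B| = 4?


n = |A| = 9, k = |B| = 4. Surjections via inclusion-exclusion:
S(n,k) = Σ(-1)^i × C(k,i) × (k-i)^n, i=0 to k
i=0: (-1)^0×C(4,0)×4^9 = 262144
i=1: (-1)^1×C(4,1)×3^9 = -78732
i=2: (-1)^2×C(4,2)×2^9 = 3072
i=3: (-1)^3×C(4,3)×1^9 = -4
i=4: (-1)^4×C(4,4)×0^9 = 0
Total = 186480

Number of surjections = 186480


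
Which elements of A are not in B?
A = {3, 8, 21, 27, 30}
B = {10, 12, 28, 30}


A \ B = elements in A but not in B
A = {3, 8, 21, 27, 30}
B = {10, 12, 28, 30}
Remove from A any elements in B
A \ B = {3, 8, 21, 27}

A \ B = {3, 8, 21, 27}


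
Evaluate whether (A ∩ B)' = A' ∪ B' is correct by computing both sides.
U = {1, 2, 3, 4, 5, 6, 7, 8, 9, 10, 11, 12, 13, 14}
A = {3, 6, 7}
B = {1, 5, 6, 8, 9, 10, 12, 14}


LHS: A ∩ B = {6}
(A ∩ B)' = U \ (A ∩ B) = {1, 2, 3, 4, 5, 7, 8, 9, 10, 11, 12, 13, 14}
A' = {1, 2, 4, 5, 8, 9, 10, 11, 12, 13, 14}, B' = {2, 3, 4, 7, 11, 13}
Claimed RHS: A' ∪ B' = {1, 2, 3, 4, 5, 7, 8, 9, 10, 11, 12, 13, 14}
Identity is VALID: LHS = RHS = {1, 2, 3, 4, 5, 7, 8, 9, 10, 11, 12, 13, 14} ✓

Identity is valid. (A ∩ B)' = A' ∪ B' = {1, 2, 3, 4, 5, 7, 8, 9, 10, 11, 12, 13, 14}


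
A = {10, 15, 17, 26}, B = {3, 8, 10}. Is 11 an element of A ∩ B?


A = {10, 15, 17, 26}, B = {3, 8, 10}
A ∩ B = elements in both A and B
A ∩ B = {10}
Checking if 11 ∈ A ∩ B
11 is not in A ∩ B → False

11 ∉ A ∩ B


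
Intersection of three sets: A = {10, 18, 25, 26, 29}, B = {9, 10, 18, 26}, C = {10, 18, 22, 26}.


A ∩ B = {10, 18, 26}
(A ∩ B) ∩ C = {10, 18, 26}

A ∩ B ∩ C = {10, 18, 26}


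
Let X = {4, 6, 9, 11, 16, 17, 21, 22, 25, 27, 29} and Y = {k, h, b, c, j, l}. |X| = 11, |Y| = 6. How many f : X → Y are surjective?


n = |X| = 11, k = |Y| = 6. Surjections via inclusion-exclusion:
S(n,k) = Σ(-1)^i × C(k,i) × (k-i)^n, i=0 to k
i=0: (-1)^0×C(6,0)×6^11 = 362797056
i=1: (-1)^1×C(6,1)×5^11 = -292968750
i=2: (-1)^2×C(6,2)×4^11 = 62914560
i=3: (-1)^3×C(6,3)×3^11 = -3542940
i=4: (-1)^4×C(6,4)×2^11 = 30720
i=5: (-1)^5×C(6,5)×1^11 = -6
i=6: (-1)^6×C(6,6)×0^11 = 0
Total = 129230640

Number of surjections = 129230640


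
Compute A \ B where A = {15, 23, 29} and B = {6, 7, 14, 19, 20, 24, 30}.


A \ B = elements in A but not in B
A = {15, 23, 29}
B = {6, 7, 14, 19, 20, 24, 30}
Remove from A any elements in B
A \ B = {15, 23, 29}

A \ B = {15, 23, 29}


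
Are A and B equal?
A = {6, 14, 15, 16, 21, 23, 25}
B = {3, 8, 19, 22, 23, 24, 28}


Two sets are equal iff they have exactly the same elements.
A = {6, 14, 15, 16, 21, 23, 25}
B = {3, 8, 19, 22, 23, 24, 28}
Differences: {3, 6, 8, 14, 15, 16, 19, 21, 22, 24, 25, 28}
A ≠ B

No, A ≠ B


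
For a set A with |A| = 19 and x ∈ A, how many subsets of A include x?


Subsets of A containing x correspond to subsets of A \ {x}, which has 18 elements.
Count = 2^(n-1) = 2^18
= 262144

Number of subsets containing x = 262144


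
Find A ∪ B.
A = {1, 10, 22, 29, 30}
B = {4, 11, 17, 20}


A ∪ B = all elements in A or B (or both)
A = {1, 10, 22, 29, 30}
B = {4, 11, 17, 20}
A ∪ B = {1, 4, 10, 11, 17, 20, 22, 29, 30}

A ∪ B = {1, 4, 10, 11, 17, 20, 22, 29, 30}


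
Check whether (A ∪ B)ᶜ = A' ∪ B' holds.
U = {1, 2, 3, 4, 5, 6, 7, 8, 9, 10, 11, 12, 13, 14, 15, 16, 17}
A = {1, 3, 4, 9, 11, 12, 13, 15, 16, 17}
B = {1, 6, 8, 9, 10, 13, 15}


LHS: A ∪ B = {1, 3, 4, 6, 8, 9, 10, 11, 12, 13, 15, 16, 17}
(A ∪ B)' = U \ (A ∪ B) = {2, 5, 7, 14}
A' = {2, 5, 6, 7, 8, 10, 14}, B' = {2, 3, 4, 5, 7, 11, 12, 14, 16, 17}
Claimed RHS: A' ∪ B' = {2, 3, 4, 5, 6, 7, 8, 10, 11, 12, 14, 16, 17}
Identity is INVALID: LHS = {2, 5, 7, 14} but the RHS claimed here equals {2, 3, 4, 5, 6, 7, 8, 10, 11, 12, 14, 16, 17}. The correct form is (A ∪ B)' = A' ∩ B'.

Identity is invalid: (A ∪ B)' = {2, 5, 7, 14} but A' ∪ B' = {2, 3, 4, 5, 6, 7, 8, 10, 11, 12, 14, 16, 17}. The correct De Morgan law is (A ∪ B)' = A' ∩ B'.


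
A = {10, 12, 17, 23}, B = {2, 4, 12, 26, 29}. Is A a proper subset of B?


A ⊂ B requires: A ⊆ B AND A ≠ B.
A ⊆ B? No
A ⊄ B, so A is not a proper subset.

No, A is not a proper subset of B


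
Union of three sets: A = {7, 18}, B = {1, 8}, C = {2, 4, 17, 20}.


A ∪ B = {1, 7, 8, 18}
(A ∪ B) ∪ C = {1, 2, 4, 7, 8, 17, 18, 20}

A ∪ B ∪ C = {1, 2, 4, 7, 8, 17, 18, 20}


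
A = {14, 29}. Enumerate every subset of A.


|A| = 2, so |P(A)| = 2^2 = 4
Enumerate subsets by cardinality (0 to 2):
∅, {14}, {29}, {14, 29}

P(A) has 4 subsets: ∅, {14}, {29}, {14, 29}


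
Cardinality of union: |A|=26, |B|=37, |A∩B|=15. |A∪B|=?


|A ∪ B| = |A| + |B| - |A ∩ B|
= 26 + 37 - 15
= 48

|A ∪ B| = 48


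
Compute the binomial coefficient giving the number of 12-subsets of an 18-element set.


C(n,k) = n! / (k!(n-k)!)
C(18,12) = 18! / (12!6!)
= 18564

C(18,12) = 18564


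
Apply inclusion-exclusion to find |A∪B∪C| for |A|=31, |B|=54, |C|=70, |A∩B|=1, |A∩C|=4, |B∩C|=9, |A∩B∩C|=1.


|A∪B∪C| = |A|+|B|+|C| - |A∩B|-|A∩C|-|B∩C| + |A∩B∩C|
= 31+54+70 - 1-4-9 + 1
= 155 - 14 + 1
= 142

|A ∪ B ∪ C| = 142


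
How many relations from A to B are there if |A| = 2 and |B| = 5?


A relation from A to B is any subset of A × B.
|A × B| = 2 × 5 = 10
# relations = 2^|A × B| = 2^10 = 1024

Number of relations = 1024


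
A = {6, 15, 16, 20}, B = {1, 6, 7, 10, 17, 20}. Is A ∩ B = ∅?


Disjoint means A ∩ B = ∅.
A ∩ B = {6, 20}
A ∩ B ≠ ∅, so A and B are NOT disjoint.

No, A and B are not disjoint (A ∩ B = {6, 20})


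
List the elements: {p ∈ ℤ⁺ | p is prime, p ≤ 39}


Checking each candidate:
Condition: primes ≤ 39
Result = {2, 3, 5, 7, 11, 13, 17, 19, 23, 29, 31, 37}

{2, 3, 5, 7, 11, 13, 17, 19, 23, 29, 31, 37}


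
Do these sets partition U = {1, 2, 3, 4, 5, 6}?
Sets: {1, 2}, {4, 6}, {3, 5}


A partition requires: (1) non-empty parts, (2) pairwise disjoint, (3) union = U
Parts: {1, 2}, {4, 6}, {3, 5}
Union of parts: {1, 2, 3, 4, 5, 6}
U = {1, 2, 3, 4, 5, 6}
All non-empty? True
Pairwise disjoint? True
Covers U? True

Yes, valid partition


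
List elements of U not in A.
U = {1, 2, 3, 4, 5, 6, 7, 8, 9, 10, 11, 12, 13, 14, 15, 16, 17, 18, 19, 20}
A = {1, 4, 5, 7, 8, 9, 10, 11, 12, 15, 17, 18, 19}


Aᶜ = U \ A = elements in U but not in A
U = {1, 2, 3, 4, 5, 6, 7, 8, 9, 10, 11, 12, 13, 14, 15, 16, 17, 18, 19, 20}
A = {1, 4, 5, 7, 8, 9, 10, 11, 12, 15, 17, 18, 19}
Aᶜ = {2, 3, 6, 13, 14, 16, 20}

Aᶜ = {2, 3, 6, 13, 14, 16, 20}


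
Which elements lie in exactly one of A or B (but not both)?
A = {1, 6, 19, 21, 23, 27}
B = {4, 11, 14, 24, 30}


A △ B = (A \ B) ∪ (B \ A) = elements in exactly one of A or B
A \ B = {1, 6, 19, 21, 23, 27}
B \ A = {4, 11, 14, 24, 30}
A △ B = {1, 4, 6, 11, 14, 19, 21, 23, 24, 27, 30}

A △ B = {1, 4, 6, 11, 14, 19, 21, 23, 24, 27, 30}


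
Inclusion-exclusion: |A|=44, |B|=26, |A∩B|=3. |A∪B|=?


|A ∪ B| = |A| + |B| - |A ∩ B|
= 44 + 26 - 3
= 67

|A ∪ B| = 67


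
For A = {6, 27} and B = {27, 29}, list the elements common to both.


A ∩ B = elements in both A and B
A = {6, 27}
B = {27, 29}
A ∩ B = {27}

A ∩ B = {27}


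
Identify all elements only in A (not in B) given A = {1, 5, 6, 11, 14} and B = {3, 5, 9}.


A = {1, 5, 6, 11, 14}
B = {3, 5, 9}
Region: only in A (not in B)
Elements: {1, 6, 11, 14}

Elements only in A (not in B): {1, 6, 11, 14}


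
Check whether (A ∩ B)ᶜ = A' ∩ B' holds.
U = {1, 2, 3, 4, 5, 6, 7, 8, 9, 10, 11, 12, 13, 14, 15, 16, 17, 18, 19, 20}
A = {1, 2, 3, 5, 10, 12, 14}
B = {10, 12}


LHS: A ∩ B = {10, 12}
(A ∩ B)' = U \ (A ∩ B) = {1, 2, 3, 4, 5, 6, 7, 8, 9, 11, 13, 14, 15, 16, 17, 18, 19, 20}
A' = {4, 6, 7, 8, 9, 11, 13, 15, 16, 17, 18, 19, 20}, B' = {1, 2, 3, 4, 5, 6, 7, 8, 9, 11, 13, 14, 15, 16, 17, 18, 19, 20}
Claimed RHS: A' ∩ B' = {4, 6, 7, 8, 9, 11, 13, 15, 16, 17, 18, 19, 20}
Identity is INVALID: LHS = {1, 2, 3, 4, 5, 6, 7, 8, 9, 11, 13, 14, 15, 16, 17, 18, 19, 20} but the RHS claimed here equals {4, 6, 7, 8, 9, 11, 13, 15, 16, 17, 18, 19, 20}. The correct form is (A ∩ B)' = A' ∪ B'.

Identity is invalid: (A ∩ B)' = {1, 2, 3, 4, 5, 6, 7, 8, 9, 11, 13, 14, 15, 16, 17, 18, 19, 20} but A' ∩ B' = {4, 6, 7, 8, 9, 11, 13, 15, 16, 17, 18, 19, 20}. The correct De Morgan law is (A ∩ B)' = A' ∪ B'.


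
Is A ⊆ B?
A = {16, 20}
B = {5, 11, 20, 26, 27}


A ⊆ B means every element of A is in B.
Elements in A not in B: {16}
So A ⊄ B.

No, A ⊄ B


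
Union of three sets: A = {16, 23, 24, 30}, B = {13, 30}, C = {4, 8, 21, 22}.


A ∪ B = {13, 16, 23, 24, 30}
(A ∪ B) ∪ C = {4, 8, 13, 16, 21, 22, 23, 24, 30}

A ∪ B ∪ C = {4, 8, 13, 16, 21, 22, 23, 24, 30}


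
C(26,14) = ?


C(n,k) = n! / (k!(n-k)!)
C(26,14) = 26! / (14!12!)
= 9657700

C(26,14) = 9657700


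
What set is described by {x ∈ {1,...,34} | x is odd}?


Checking each candidate:
Condition: odd numbers in {1,...,34}
Result = {1, 3, 5, 7, 9, 11, 13, 15, 17, 19, 21, 23, 25, 27, 29, 31, 33}

{1, 3, 5, 7, 9, 11, 13, 15, 17, 19, 21, 23, 25, 27, 29, 31, 33}


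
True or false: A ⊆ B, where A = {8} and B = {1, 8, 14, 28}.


A ⊆ B means every element of A is in B.
All elements of A are in B.
So A ⊆ B.

Yes, A ⊆ B


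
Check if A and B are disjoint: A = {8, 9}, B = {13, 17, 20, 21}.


Disjoint means A ∩ B = ∅.
A ∩ B = ∅
A ∩ B = ∅, so A and B are disjoint.

Yes, A and B are disjoint


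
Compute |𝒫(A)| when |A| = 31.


Number of subsets = 2^n
= 2^31
= 2147483648

|P(A)| = 2147483648


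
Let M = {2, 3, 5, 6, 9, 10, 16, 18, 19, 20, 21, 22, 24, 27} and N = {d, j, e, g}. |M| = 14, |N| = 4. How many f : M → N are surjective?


n = |M| = 14, k = |N| = 4. Surjections via inclusion-exclusion:
S(n,k) = Σ(-1)^i × C(k,i) × (k-i)^n, i=0 to k
i=0: (-1)^0×C(4,0)×4^14 = 268435456
i=1: (-1)^1×C(4,1)×3^14 = -19131876
i=2: (-1)^2×C(4,2)×2^14 = 98304
i=3: (-1)^3×C(4,3)×1^14 = -4
i=4: (-1)^4×C(4,4)×0^14 = 0
Total = 249401880

Number of surjections = 249401880


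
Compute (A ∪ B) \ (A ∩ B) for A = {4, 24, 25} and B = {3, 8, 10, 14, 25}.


A △ B = (A \ B) ∪ (B \ A) = elements in exactly one of A or B
A \ B = {4, 24}
B \ A = {3, 8, 10, 14}
A △ B = {3, 4, 8, 10, 14, 24}

A △ B = {3, 4, 8, 10, 14, 24}


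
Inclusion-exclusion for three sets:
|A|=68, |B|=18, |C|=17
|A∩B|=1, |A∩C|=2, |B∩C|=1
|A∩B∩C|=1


|A∪B∪C| = |A|+|B|+|C| - |A∩B|-|A∩C|-|B∩C| + |A∩B∩C|
= 68+18+17 - 1-2-1 + 1
= 103 - 4 + 1
= 100

|A ∪ B ∪ C| = 100


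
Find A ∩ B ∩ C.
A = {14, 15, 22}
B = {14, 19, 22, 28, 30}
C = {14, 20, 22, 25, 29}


A ∩ B = {14, 22}
(A ∩ B) ∩ C = {14, 22}

A ∩ B ∩ C = {14, 22}


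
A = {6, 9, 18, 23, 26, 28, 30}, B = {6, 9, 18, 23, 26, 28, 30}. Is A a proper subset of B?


A ⊂ B requires: A ⊆ B AND A ≠ B.
A ⊆ B? Yes
A = B? Yes
A = B, so A is not a PROPER subset.

No, A is not a proper subset of B


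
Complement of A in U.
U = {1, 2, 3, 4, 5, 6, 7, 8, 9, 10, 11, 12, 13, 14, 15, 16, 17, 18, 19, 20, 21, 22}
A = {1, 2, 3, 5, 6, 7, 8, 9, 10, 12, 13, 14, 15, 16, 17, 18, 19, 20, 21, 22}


Aᶜ = U \ A = elements in U but not in A
U = {1, 2, 3, 4, 5, 6, 7, 8, 9, 10, 11, 12, 13, 14, 15, 16, 17, 18, 19, 20, 21, 22}
A = {1, 2, 3, 5, 6, 7, 8, 9, 10, 12, 13, 14, 15, 16, 17, 18, 19, 20, 21, 22}
Aᶜ = {4, 11}

Aᶜ = {4, 11}
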